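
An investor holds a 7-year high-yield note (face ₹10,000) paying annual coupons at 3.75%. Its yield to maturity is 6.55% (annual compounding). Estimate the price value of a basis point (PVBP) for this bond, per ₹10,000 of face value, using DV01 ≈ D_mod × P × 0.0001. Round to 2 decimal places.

₹4.94

Periodic yield y = 0.0655.
  t   CF        PV=CF/(1+0.0655)^t    t·PV
  1       375.00       351.9474       351.9474
  2       375.00       330.3120       660.6240
  3       375.00       310.0066       930.0197
  4       375.00       290.9494     1,163.7976
  5       375.00       273.0637     1,365.3186
  6       375.00       256.2775     1,537.6652
  7    10,375.00     6,654.4770    46,581.3389
  Σ                  8,467.0336    52,590.7114
P = 8,467.0336; D_Mac = 6.21123 yrs; D_mod = 5.82941 yrs.
DV01 ≈ 5.82941 × 8,467.0336 × 0.0001 = 4.935778.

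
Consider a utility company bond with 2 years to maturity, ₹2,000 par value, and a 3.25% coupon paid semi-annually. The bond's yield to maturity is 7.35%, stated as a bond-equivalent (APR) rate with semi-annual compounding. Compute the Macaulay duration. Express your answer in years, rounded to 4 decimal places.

Periodic yield y = 0.03675. Discount each cash flow and weight by its period:
  t   CF        PV=CF/(1+0.03675)^t    t·PV
  1        32.50        31.3480        31.3480
  2        32.50        30.2368        60.4735
  3        32.50        29.1649        87.4948
  4     2,032.50     1,759.2776     7,037.1105
  Σ                  1,850.0273     7,216.4268
Price P = Σ PV = 1,850.0273.
Macaulay duration = Σ(t·PV) / P = 7,216.4268 / 1,850.0273 = 3.90071 half-year periods.
In years: 3.90071 / 2 = 1.95036 years.

1.9504 years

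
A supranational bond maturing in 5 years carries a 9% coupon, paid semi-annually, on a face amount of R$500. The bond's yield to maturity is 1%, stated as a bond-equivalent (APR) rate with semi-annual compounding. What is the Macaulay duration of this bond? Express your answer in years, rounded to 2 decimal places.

Periodic yield y = 0.005. Discount each cash flow and weight by its period:
  t   CF        PV=CF/(1+0.005)^t    t·PV
  1        22.50        22.3881        22.3881
  2        22.50        22.2767        44.5534
  3        22.50        22.1658        66.4975
  4        22.50        22.0556        88.2223
  5        22.50        21.9458       109.7292
  6        22.50        21.8367       131.0199
  7        22.50        21.7280       152.0961
  8        22.50        21.6199       172.9593
  9        22.50        21.5124       193.6112
  10      522.50       497.0793     4,970.7930
  Σ                    694.6082     5,951.8700
Price P = Σ PV = 694.6082.
Macaulay duration = Σ(t·PV) / P = 5,951.8700 / 694.6082 = 8.56867 half-year periods.
In years: 8.56867 / 2 = 4.28434 years.

4.28 years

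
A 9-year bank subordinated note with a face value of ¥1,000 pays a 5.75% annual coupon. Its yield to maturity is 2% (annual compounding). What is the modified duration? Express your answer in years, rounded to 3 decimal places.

7.368 years

Periodic yield y = 0.02. First find Macaulay duration:
  t   CF        PV=CF/(1+0.02)^t    t·PV
  1        57.50        56.3725        56.3725
  2        57.50        55.2672       110.5344
  3        57.50        54.1835       162.5506
  4        57.50        53.1211       212.4844
  5        57.50        52.0795       260.3976
  6        57.50        51.0584       306.3501
  7        57.50        50.0572       350.4005
  8        57.50        49.0757       392.6056
  9     1,057.50       884.8687     7,963.8182
  Σ                  1,306.0839     9,815.5140
P = 1,306.0839; Macaulay duration = 9,815.5140 / 1,306.0839 = 7.51522 years.
Modified duration = D_Mac / (1 + y) = 7.51522 / 1.02 = 7.36787 years.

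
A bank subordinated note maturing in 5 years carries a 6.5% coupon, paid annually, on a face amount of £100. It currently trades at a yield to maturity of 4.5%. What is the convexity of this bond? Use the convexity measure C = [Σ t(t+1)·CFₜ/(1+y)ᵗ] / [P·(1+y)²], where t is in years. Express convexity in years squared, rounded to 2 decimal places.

23.48

With y = 0.045:
  t   CF        PV=CF/(1+0.045)^t    t·PV        t(t+1)·PV
  1         6.50         6.2201         6.2201          12.4402
  2         6.50         5.9522        11.9045          35.7135
  3         6.50         5.6959        17.0878          68.3511
  4         6.50         5.4506        21.8026         109.0130
  5       106.50        85.4610       427.3052       2,563.8311
  Σ                    108.7800       484.3201       2,789.3489
P = 108.7800.
Convexity = Σ t(t+1)·PV / [P·(1+y)²] = 2,789.3489 / (108.7800 × 1.092025) = 23.48126.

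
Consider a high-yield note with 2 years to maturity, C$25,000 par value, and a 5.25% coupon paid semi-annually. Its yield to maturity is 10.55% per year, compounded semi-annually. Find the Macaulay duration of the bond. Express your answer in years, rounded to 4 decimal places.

1.9202 years

Periodic yield y = 0.05275. Discount each cash flow and weight by its period:
  t   CF        PV=CF/(1+0.05275)^t    t·PV
  1       656.25       623.3674       623.3674
  2       656.25       592.1324     1,184.2648
  3       656.25       562.4625     1,687.3875
  4    25,656.25    20,887.7749    83,551.0996
  Σ                 22,665.7371    87,046.1192
Price P = Σ PV = 22,665.7371.
Macaulay duration = Σ(t·PV) / P = 87,046.1192 / 22,665.7371 = 3.84043 half-year periods.
In years: 3.84043 / 2 = 1.92021 years.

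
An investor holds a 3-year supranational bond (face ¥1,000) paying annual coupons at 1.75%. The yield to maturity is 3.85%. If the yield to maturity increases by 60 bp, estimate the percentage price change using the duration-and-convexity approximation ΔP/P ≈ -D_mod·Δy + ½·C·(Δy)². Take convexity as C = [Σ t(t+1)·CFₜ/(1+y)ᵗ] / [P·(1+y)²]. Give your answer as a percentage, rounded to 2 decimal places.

With y = 0.0385:
  t   CF        PV=CF/(1+0.0385)^t    t·PV        t(t+1)·PV
  1        17.50        16.8512        16.8512          33.7025
  2        17.50        16.2265        32.4530          97.3590
  3     1,017.50       908.4790     2,725.4371      10,901.7486
  Σ                    941.5568     2,774.7414      11,032.8101
P = 941.5568; D_Mac = 2.94697 yrs; D_mod = 2.83772 yrs; C = 10.86492.
Duration effect: -2.83772 × (+0.006) = -0.017026
Convexity effect: 0.5 × 10.86492 × (0.006)² = +0.0001956
ΔP/P ≈ -0.017026 + 0.0001956 = -0.016831 = -1.6831%.

-1.68%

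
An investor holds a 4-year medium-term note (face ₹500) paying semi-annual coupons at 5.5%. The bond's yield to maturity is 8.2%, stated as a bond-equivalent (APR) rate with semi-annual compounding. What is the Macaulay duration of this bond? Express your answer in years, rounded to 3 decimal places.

Periodic yield y = 0.041. Discount each cash flow and weight by its period:
  t   CF        PV=CF/(1+0.041)^t    t·PV
  1        13.75        13.2085        13.2085
  2        13.75        12.6882        25.3765
  3        13.75        12.1885        36.5655
  4        13.75        11.7085        46.8338
  5        13.75        11.2473        56.2366
  6        13.75        10.8043        64.8261
  7        13.75        10.3788        72.6517
  8       513.75       372.5169     2,980.1353
  Σ                    454.7410     3,295.8339
Price P = Σ PV = 454.7410.
Macaulay duration = Σ(t·PV) / P = 3,295.8339 / 454.7410 = 7.24772 half-year periods.
In years: 7.24772 / 2 = 3.62386 years.

3.624 years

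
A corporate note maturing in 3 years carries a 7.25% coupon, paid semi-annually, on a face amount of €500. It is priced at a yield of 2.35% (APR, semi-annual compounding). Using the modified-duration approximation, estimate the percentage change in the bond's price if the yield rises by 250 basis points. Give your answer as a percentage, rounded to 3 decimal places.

-6.840%

Periodic yield y = 0.01175. Modified duration first:
  t   CF        PV=CF/(1+0.01175)^t    t·PV
  1       18.125        17.9145        17.9145
  2       18.125        17.7065        35.4129
  3       18.125        17.5008        52.5025
  4       18.125        17.2976        69.1903
  5       18.125        17.0967        85.4834
  6      518.125       483.0535     2,898.3212
  Σ                    570.5696     3,158.8248
P = 570.5696; D_Mac = 5.53627 half-year periods = 2.76813 yrs; D_mod = 2.76813/(1+0.01175) = 2.73599 yrs.
ΔP/P ≈ -D_mod · Δy = -2.73599 × (+0.025) = -0.068400 = -6.8400%.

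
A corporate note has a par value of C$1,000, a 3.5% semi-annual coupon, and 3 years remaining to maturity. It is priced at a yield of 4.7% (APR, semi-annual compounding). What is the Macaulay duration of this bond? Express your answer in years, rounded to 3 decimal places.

Periodic yield y = 0.0235. Discount each cash flow and weight by its period:
  t   CF        PV=CF/(1+0.0235)^t    t·PV
  1        17.50        17.0982        17.0982
  2        17.50        16.7056        33.4112
  3        17.50        16.3220        48.9661
  4        17.50        15.9473        63.7891
  5        17.50        15.5811        77.9056
  6     1,017.50       885.1306     5,310.7834
  Σ                    966.7848     5,551.9537
Price P = Σ PV = 966.7848.
Macaulay duration = Σ(t·PV) / P = 5,551.9537 / 966.7848 = 5.74270 half-year periods.
In years: 5.74270 / 2 = 2.87135 years.

2.871 years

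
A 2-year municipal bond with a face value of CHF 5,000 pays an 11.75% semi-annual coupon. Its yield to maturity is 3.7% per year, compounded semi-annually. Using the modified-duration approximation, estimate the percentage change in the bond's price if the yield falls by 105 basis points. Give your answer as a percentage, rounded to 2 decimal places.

Periodic yield y = 0.0185. Modified duration first:
  t   CF        PV=CF/(1+0.0185)^t    t·PV
  1       293.75       288.4143       288.4143
  2       293.75       283.1756       566.3512
  3       293.75       278.0320       834.0960
  4     5,293.75     4,919.4811    19,677.9243
  Σ                  5,769.1030    21,366.7858
P = 5,769.1030; D_Mac = 3.70366 half-year periods = 1.85183 yrs; D_mod = 1.85183/(1+0.0185) = 1.81819 yrs.
ΔP/P ≈ -D_mod · Δy = -1.81819 × (-0.0105) = +0.019091 = +1.9091%.

+1.91%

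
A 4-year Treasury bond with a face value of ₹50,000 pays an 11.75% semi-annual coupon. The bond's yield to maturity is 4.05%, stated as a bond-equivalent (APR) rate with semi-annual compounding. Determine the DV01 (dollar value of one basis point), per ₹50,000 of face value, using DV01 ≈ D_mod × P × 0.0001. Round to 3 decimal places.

Periodic yield y = 0.02025.
  t   CF        PV=CF/(1+0.02025)^t    t·PV
  1     2,937.50     2,879.1963     2,879.1963
  2     2,937.50     2,822.0498     5,644.0995
  3     2,937.50     2,766.0375     8,298.1125
  4     2,937.50     2,711.1370    10,844.5479
  5     2,937.50     2,657.3261    13,286.6307
  6     2,937.50     2,604.5833    15,627.4999
  7     2,937.50     2,552.8873    17,870.2114
  8    52,937.50    45,093.1527   360,745.2215
  Σ                 64,086.3700   435,195.5198
P = 64,086.3700; D_Mac = 6.79077 half-year periods = 3.39538 yrs; D_mod = 3.32799 yrs.
DV01 ≈ 3.32799 × 64,086.3700 × 0.0001 = 21.327886.

₹21.328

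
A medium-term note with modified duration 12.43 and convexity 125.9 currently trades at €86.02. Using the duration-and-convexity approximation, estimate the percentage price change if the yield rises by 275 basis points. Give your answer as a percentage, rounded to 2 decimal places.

-29.42%

Duration effect: -D_mod·Δy = -12.43 × (+0.0275) = -0.341825
Convexity effect: ½·C·(Δy)² = 0.5 × 125.9 × (0.0275)² = +0.0476059375
ΔP/P ≈ -0.341825 + 0.0476059375 = -0.2942190625
= -29.42190625%.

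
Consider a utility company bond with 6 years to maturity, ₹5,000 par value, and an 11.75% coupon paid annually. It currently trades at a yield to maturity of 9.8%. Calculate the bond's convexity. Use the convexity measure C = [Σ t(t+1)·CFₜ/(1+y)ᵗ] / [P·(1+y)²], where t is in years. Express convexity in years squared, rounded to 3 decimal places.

With y = 0.098:
  t   CF        PV=CF/(1+0.098)^t    t·PV        t(t+1)·PV
  1       587.50       535.0638       535.0638       1,070.1275
  2       587.50       487.3076       974.6152       2,923.8456
  3       587.50       443.8138     1,331.4415       5,325.7662
  4       587.50       404.2020     1,616.8082       8,084.0410
  5       587.50       368.1257     1,840.6286      11,043.7718
  6     5,587.50     3,188.6254    19,131.7521     133,922.2650
  Σ                  5,427.1383    25,430.3095     162,369.8171
P = 5,427.1383.
Convexity = Σ t(t+1)·PV / [P·(1+y)²] = 162,369.8171 / (5,427.1383 × 1.205604) = 24.81588.

24.816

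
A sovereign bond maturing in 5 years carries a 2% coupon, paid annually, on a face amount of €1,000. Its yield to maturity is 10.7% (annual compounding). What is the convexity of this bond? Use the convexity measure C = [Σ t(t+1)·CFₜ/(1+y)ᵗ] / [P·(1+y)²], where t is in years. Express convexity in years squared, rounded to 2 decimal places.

With y = 0.107:
  t   CF        PV=CF/(1+0.107)^t    t·PV        t(t+1)·PV
  1        20.00        18.0668        18.0668          36.1337
  2        20.00        16.3205        32.6411          97.9233
  3        20.00        14.7430        44.2291         176.9165
  4        20.00        13.3180        53.2721         266.3603
  5     1,020.00       613.5671     3,067.8355      18,407.0131
  Σ                    676.0156     3,216.0447      18,984.3469
P = 676.0156.
Convexity = Σ t(t+1)·PV / [P·(1+y)²] = 18,984.3469 / (676.0156 × 1.225449) = 22.91626.

22.92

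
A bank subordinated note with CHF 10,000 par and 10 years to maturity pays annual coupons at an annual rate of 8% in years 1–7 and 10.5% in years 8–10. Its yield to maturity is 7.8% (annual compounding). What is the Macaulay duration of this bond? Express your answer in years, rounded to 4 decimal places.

Periodic yield y = 0.078. Discount each cash flow and weight by its year:
  t   CF        PV=CF/(1+0.078)^t    t·PV
  1       800.00       742.1150       742.1150
  2       800.00       688.4184     1,376.8368
  3       800.00       638.6070     1,915.8211
  4       800.00       592.3999     2,369.5994
  5       800.00       549.5360     2,747.6802
  6       800.00       509.7737     3,058.6422
  7       800.00       472.8884     3,310.2188
  8     1,050.00       575.7570     4,606.0558
  9     1,050.00       534.0974     4,806.8765
  10   11,050.00     5,214.0437    52,140.4373
  Σ                 10,517.6366    77,074.2832
Price P = Σ PV = 10,517.6366.
Macaulay duration = Σ(t·PV) / P = 77,074.2832 / 10,517.6366 = 7.32810 years.

7.3281 years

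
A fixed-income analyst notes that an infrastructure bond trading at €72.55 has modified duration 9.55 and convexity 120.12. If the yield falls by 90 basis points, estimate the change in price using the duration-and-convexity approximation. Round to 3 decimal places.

+€6.589

Duration effect: -D_mod·Δy = -9.55 × (-0.009) = +0.085950
Convexity effect: ½·C·(Δy)² = 0.5 × 120.12 × (-0.009)² = +0.00486486
ΔP/P ≈ +0.085950 + 0.00486486 = +0.09081486
ΔP ≈ 72.55 × (+0.09081486) = +6.588618093.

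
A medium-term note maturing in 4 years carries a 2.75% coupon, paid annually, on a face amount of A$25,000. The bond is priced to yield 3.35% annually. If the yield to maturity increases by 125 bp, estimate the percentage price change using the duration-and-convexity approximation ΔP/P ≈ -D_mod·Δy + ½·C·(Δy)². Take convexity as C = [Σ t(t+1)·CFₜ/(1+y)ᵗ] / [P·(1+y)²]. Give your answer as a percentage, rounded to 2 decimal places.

-4.51%

With y = 0.0335:
  t   CF        PV=CF/(1+0.0335)^t    t·PV        t(t+1)·PV
  1       687.50       665.2153       665.2153       1,330.4306
  2       687.50       643.6529     1,287.3058       3,861.9175
  3       687.50       622.7895     1,868.3684       7,473.4736
  4    25,687.50    22,515.4129    90,061.6515     450,308.2577
  Σ                 24,447.0706    93,882.5411     462,974.0793
P = 24,447.0706; D_Mac = 3.84024 yrs; D_mod = 3.71576 yrs; C = 17.73001.
Duration effect: -3.71576 × (+0.0125) = -0.046447
Convexity effect: 0.5 × 17.73001 × (0.0125)² = +0.0013852
ΔP/P ≈ -0.046447 + 0.0013852 = -0.045062 = -4.5062%.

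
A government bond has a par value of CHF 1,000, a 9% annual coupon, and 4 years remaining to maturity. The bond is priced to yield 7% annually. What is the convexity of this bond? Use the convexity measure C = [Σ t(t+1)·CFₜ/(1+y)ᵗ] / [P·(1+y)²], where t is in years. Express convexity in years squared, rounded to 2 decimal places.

14.85

With y = 0.07:
  t   CF        PV=CF/(1+0.07)^t    t·PV        t(t+1)·PV
  1        90.00        84.1121        84.1121         168.2243
  2        90.00        78.6095       157.2190         471.6569
  3        90.00        73.4668       220.4004         881.6017
  4     1,090.00       831.5558     3,326.2231      16,631.1156
  Σ                  1,067.7442     3,787.9547      18,152.5985
P = 1,067.7442.
Convexity = Σ t(t+1)·PV / [P·(1+y)²] = 18,152.5985 / (1,067.7442 × 1.144900) = 14.84923.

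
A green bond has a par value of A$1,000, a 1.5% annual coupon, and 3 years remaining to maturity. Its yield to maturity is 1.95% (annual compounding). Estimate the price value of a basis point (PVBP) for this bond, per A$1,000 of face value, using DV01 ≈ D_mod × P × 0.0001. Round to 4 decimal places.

A$0.2861

Periodic yield y = 0.0195.
  t   CF        PV=CF/(1+0.0195)^t    t·PV
  1        15.00        14.7131        14.7131
  2        15.00        14.4317        28.8634
  3     1,015.00       957.8651     2,873.5953
  Σ                    987.0099     2,917.1718
P = 987.0099; D_Mac = 2.95556 yrs; D_mod = 2.89903 yrs.
DV01 ≈ 2.89903 × 987.0099 × 0.0001 = 0.286137.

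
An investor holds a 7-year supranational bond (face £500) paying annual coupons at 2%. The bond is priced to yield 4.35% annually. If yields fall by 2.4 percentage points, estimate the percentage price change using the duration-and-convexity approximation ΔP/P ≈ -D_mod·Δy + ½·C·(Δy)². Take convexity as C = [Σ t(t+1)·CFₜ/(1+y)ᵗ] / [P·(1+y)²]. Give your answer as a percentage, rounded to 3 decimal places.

With y = 0.0435:
  t   CF        PV=CF/(1+0.0435)^t    t·PV        t(t+1)·PV
  1        10.00         9.5831         9.5831          19.1663
  2        10.00         9.1836        18.3673          55.1019
  3        10.00         8.8008        26.4024         105.6097
  4        10.00         8.4339        33.7357         168.6787
  5        10.00         8.0824        40.4118         242.4705
  6        10.00         7.7454        46.4726         325.3079
  7       510.00       378.5498     2,649.8485      21,198.7879
  Σ                    430.3791     2,824.8214      22,115.1228
P = 430.3791; D_Mac = 6.56357 yrs; D_mod = 6.28995 yrs; C = 47.19036.
Duration effect: -6.28995 × (-0.024) = +0.150959
Convexity effect: 0.5 × 47.19036 × (-0.024)² = +0.0135908
ΔP/P ≈ +0.150959 + 0.0135908 = +0.164550 = +16.4550%.

+16.455%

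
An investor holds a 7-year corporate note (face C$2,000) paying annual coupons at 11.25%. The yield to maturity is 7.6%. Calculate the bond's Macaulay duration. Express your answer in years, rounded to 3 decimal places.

Periodic yield y = 0.076. Discount each cash flow and weight by its year:
  t   CF        PV=CF/(1+0.076)^t    t·PV
  1       225.00       209.1078       209.1078
  2       225.00       194.3381       388.6762
  3       225.00       180.6116       541.8349
  4       225.00       167.8547       671.4187
  5       225.00       155.9988       779.9938
  6       225.00       144.9803       869.8816
  7     2,225.00     1,332.4291     9,327.0038
  Σ                  2,385.3204    12,787.9169
Price P = Σ PV = 2,385.3204.
Macaulay duration = Σ(t·PV) / P = 12,787.9169 / 2,385.3204 = 5.36109 years.

5.361 years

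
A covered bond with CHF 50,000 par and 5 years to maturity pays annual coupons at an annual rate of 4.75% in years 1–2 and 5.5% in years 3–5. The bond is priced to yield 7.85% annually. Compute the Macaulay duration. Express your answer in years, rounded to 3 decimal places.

4.521 years

Periodic yield y = 0.0785. Discount each cash flow and weight by its year:
  t   CF        PV=CF/(1+0.0785)^t    t·PV
  1     2,375.00     2,202.1326     2,202.1326
  2     2,375.00     2,041.8476     4,083.6951
  3     2,750.00     2,192.1600     6,576.4799
  4     2,750.00     2,032.6008     8,130.4033
  5    52,750.00    36,151.1167   180,755.5834
  Σ                 44,619.8576   201,748.2943
Price P = Σ PV = 44,619.8576.
Macaulay duration = Σ(t·PV) / P = 201,748.2943 / 44,619.8576 = 4.52149 years.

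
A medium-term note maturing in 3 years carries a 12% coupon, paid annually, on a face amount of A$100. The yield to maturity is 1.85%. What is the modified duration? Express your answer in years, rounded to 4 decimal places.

Periodic yield y = 0.0185. First find Macaulay duration:
  t   CF        PV=CF/(1+0.0185)^t    t·PV
  1        12.00        11.7820        11.7820
  2        12.00        11.5680        23.1360
  3       112.00       106.0071       318.0213
  Σ                    129.3571       352.9394
P = 129.3571; Macaulay duration = 352.9394 / 129.3571 = 2.72841 years.
Modified duration = D_Mac / (1 + y) = 2.72841 / 1.0185 = 2.67885 years.

2.6789 years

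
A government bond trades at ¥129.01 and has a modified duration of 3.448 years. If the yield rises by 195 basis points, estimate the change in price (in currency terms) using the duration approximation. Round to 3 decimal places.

-¥8.674

Duration approximation: ΔP/P ≈ -D_mod · Δy = -3.448 × (+0.0195) = -0.067236.
ΔP ≈ 129.01 × (-0.067236) = -8.67411636.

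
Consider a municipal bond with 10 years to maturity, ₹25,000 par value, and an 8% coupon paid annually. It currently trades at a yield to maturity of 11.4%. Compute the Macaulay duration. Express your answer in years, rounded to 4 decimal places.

Periodic yield y = 0.114. Discount each cash flow and weight by its year:
  t   CF        PV=CF/(1+0.114)^t    t·PV
  1     2,000.00     1,795.3321     1,795.3321
  2     2,000.00     1,611.6087     3,223.2175
  3     2,000.00     1,446.6865     4,340.0594
  4     2,000.00     1,298.6414     5,194.5655
  5     2,000.00     1,165.7463     5,828.7314
  6     2,000.00     1,046.4509     6,278.7053
  7     2,000.00       939.3635     6,575.5442
  8     2,000.00       843.2347     6,745.8776
  9     2,000.00       756.9432     6,812.4886
  10   27,000.00     9,173.0098    91,730.0976
  Σ                 20,077.0170   138,524.6193
Price P = Σ PV = 20,077.0170.
Macaulay duration = Σ(t·PV) / P = 138,524.6193 / 20,077.0170 = 6.89966 years.

6.8997 years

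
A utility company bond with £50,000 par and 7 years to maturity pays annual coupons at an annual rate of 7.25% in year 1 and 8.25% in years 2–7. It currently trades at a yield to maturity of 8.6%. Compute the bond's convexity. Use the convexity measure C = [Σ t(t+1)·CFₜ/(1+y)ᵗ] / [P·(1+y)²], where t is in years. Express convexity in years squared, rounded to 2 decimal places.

With y = 0.086:
  t   CF        PV=CF/(1+0.086)^t    t·PV        t(t+1)·PV
  1     3,625.00     3,337.9374     3,337.9374       6,675.8748
  2     4,125.00     3,497.5530     6,995.1060      20,985.3179
  3     4,125.00     3,220.5829     9,661.7486      38,646.9943
  4     4,125.00     2,965.5459    11,862.1836      59,310.9182
  5     4,125.00     2,730.7053    13,653.5263      81,921.1578
  6     4,125.00     2,514.4616    15,086.7694     105,607.3857
  7    54,125.00    30,380.0953   212,660.6674   1,701,285.3396
  Σ                 48,646.8813   273,257.9387   2,014,432.9882
P = 48,646.8813.
Convexity = Σ t(t+1)·PV / [P·(1+y)²] = 2,014,432.9882 / (48,646.8813 × 1.179396) = 35.11059.

35.11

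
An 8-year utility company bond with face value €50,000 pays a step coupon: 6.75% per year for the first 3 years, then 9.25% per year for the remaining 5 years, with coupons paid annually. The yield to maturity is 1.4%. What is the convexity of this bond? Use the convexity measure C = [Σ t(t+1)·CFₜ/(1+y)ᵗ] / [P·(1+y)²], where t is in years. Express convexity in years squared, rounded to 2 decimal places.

With y = 0.014:
  t   CF        PV=CF/(1+0.014)^t    t·PV        t(t+1)·PV
  1     3,375.00     3,328.4024     3,328.4024       6,656.8047
  2     3,375.00     3,282.4481     6,564.8962      19,694.6886
  3     3,375.00     3,237.1283     9,711.3849      38,845.5396
  4     4,625.00     4,374.8173    17,499.2690      87,496.3452
  5     4,625.00     4,314.4154    21,572.0772     129,432.4634
  6     4,625.00     4,254.8476    25,529.0855     178,703.5984
  7     4,625.00     4,196.1021    29,372.7150     234,981.7204
  8    54,625.00    48,875.1170   391,000.9360   3,519,008.4236
  Σ                 75,863.2782   504,578.7662   4,214,819.5839
P = 75,863.2782.
Convexity = Σ t(t+1)·PV / [P·(1+y)²] = 4,214,819.5839 / (75,863.2782 × 1.028196) = 54.03454.

54.03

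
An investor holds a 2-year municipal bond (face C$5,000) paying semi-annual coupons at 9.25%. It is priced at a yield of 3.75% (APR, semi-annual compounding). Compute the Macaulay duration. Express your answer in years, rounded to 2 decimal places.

1.88 years

Periodic yield y = 0.01875. Discount each cash flow and weight by its period:
  t   CF        PV=CF/(1+0.01875)^t    t·PV
  1       231.25       226.9939       226.9939
  2       231.25       222.8161       445.6321
  3       231.25       218.7152       656.1455
  4     5,231.25     4,856.6297    19,426.5187
  Σ                  5,525.1547    20,755.2901
Price P = Σ PV = 5,525.1547.
Macaulay duration = Σ(t·PV) / P = 20,755.2901 / 5,525.1547 = 3.75651 half-year periods.
In years: 3.75651 / 2 = 1.87825 years.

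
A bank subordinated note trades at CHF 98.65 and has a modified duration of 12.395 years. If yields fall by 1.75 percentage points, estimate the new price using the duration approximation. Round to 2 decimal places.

CHF 120.05

Duration approximation: ΔP/P ≈ -D_mod · Δy = -12.395 × (-0.0175) = +0.2169125.
New price ≈ 98.65 × (1 + 0.2169125) = 120.048418125.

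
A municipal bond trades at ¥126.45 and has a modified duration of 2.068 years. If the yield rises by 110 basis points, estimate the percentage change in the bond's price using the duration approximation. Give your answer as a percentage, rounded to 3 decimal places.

Duration approximation: ΔP/P ≈ -D_mod · Δy = -2.068 × (+0.011) = -0.022748.
As a percentage: -2.2748%.

-2.275%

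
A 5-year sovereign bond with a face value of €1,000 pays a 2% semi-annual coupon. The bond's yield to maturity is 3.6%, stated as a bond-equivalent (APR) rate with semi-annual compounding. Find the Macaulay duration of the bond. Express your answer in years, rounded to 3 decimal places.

Periodic yield y = 0.018. Discount each cash flow and weight by its period:
  t   CF        PV=CF/(1+0.018)^t    t·PV
  1        10.00         9.8232         9.8232
  2        10.00         9.6495        19.2990
  3        10.00         9.4789        28.4366
  4        10.00         9.3113        37.2451
  5        10.00         9.1466        45.7331
  6        10.00         8.9849        53.9094
  7        10.00         8.8260        61.7822
  8        10.00         8.6700        69.3598
  9        10.00         8.5167        76.6501
  10    1,010.00       844.9745     8,449.7448
  Σ                    927.3815     8,851.9833
Price P = Σ PV = 927.3815.
Macaulay duration = Σ(t·PV) / P = 8,851.9833 / 927.3815 = 9.54514 half-year periods.
In years: 9.54514 / 2 = 4.77257 years.

4.773 years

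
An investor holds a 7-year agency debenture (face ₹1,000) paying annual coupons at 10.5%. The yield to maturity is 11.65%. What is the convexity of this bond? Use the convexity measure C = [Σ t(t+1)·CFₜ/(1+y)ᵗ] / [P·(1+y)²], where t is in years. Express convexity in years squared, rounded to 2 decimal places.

30.20

With y = 0.1165:
  t   CF        PV=CF/(1+0.1165)^t    t·PV        t(t+1)·PV
  1       105.00        94.0439        94.0439         188.0878
  2       105.00        84.2310       168.4620         505.3859
  3       105.00        75.4420       226.3260         905.3038
  4       105.00        67.5701       270.2803       1,351.4015
  5       105.00        60.5195       302.5977       1,815.5864
  6       105.00        54.2047       325.2282       2,276.5973
  7     1,105.00       510.9180     3,576.4259      28,611.4069
  Σ                    946.9291     4,963.3639      35,653.7695
P = 946.9291.
Convexity = Σ t(t+1)·PV / [P·(1+y)²] = 35,653.7695 / (946.9291 × 1.246572) = 30.20442.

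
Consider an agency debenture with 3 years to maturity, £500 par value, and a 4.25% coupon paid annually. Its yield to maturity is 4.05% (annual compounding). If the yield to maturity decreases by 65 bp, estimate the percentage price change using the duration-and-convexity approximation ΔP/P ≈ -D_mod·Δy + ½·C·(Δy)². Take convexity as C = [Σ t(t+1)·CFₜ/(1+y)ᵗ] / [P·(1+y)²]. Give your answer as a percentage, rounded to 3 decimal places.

With y = 0.0405:
  t   CF        PV=CF/(1+0.0405)^t    t·PV        t(t+1)·PV
  1        21.25        20.4229        20.4229          40.8457
  2        21.25        19.6279        39.2559         117.7677
  3       521.25       462.7216     1,388.1649       5,552.6597
  Σ                    502.7725     1,447.8437       5,711.2731
P = 502.7725; D_Mac = 2.87972 yrs; D_mod = 2.76763 yrs; C = 10.49246.
Duration effect: -2.76763 × (-0.0065) = +0.017990
Convexity effect: 0.5 × 10.49246 × (-0.0065)² = +0.0002217
ΔP/P ≈ +0.017990 + 0.0002217 = +0.018211 = +1.8211%.

+1.821%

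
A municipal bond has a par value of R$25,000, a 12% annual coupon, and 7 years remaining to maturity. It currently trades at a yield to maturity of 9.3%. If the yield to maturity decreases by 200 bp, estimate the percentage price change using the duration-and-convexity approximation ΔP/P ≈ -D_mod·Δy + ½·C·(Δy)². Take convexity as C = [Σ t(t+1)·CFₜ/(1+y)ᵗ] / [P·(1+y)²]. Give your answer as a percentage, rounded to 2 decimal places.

With y = 0.093:
  t   CF        PV=CF/(1+0.093)^t    t·PV        t(t+1)·PV
  1     3,000.00     2,744.7392     2,744.7392       5,489.4785
  2     3,000.00     2,511.1978     5,022.3957      15,067.1871
  3     3,000.00     2,297.5278     6,892.5833      27,570.3332
  4     3,000.00     2,102.0382     8,408.1529      42,040.7643
  5     3,000.00     1,923.1823     9,615.9113      57,695.4679
  6     3,000.00     1,759.5446    10,557.2677      73,900.8738
  7    28,000.00    15,025.0836   105,175.5853     841,404.6827
  Σ                 28,363.3136   148,416.6354   1,063,168.7875
P = 28,363.3136; D_Mac = 5.23270 yrs; D_mod = 4.78746 yrs; C = 31.37653.
Duration effect: -4.78746 × (-0.02) = +0.095749
Convexity effect: 0.5 × 31.37653 × (-0.02)² = +0.0062753
ΔP/P ≈ +0.095749 + 0.0062753 = +0.102025 = +10.2025%.

+10.20%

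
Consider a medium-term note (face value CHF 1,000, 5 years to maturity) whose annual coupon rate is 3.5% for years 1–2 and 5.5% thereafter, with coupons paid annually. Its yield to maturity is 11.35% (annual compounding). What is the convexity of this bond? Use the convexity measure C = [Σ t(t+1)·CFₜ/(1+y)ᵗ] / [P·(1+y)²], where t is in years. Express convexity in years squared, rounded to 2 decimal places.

With y = 0.1135:
  t   CF        PV=CF/(1+0.1135)^t    t·PV        t(t+1)·PV
  1        35.00        31.4324        31.4324          62.8648
  2        35.00        28.2285        56.4570         169.3709
  3        55.00        39.8375       119.5125         478.0499
  4        55.00        35.7768       143.1073         715.5365
  5     1,055.00       616.3130     3,081.5652      18,489.3910
  Σ                    751.5883     3,432.0744      19,915.2133
P = 751.5883.
Convexity = Σ t(t+1)·PV / [P·(1+y)²] = 19,915.2133 / (751.5883 × 1.239882) = 21.37098.

21.37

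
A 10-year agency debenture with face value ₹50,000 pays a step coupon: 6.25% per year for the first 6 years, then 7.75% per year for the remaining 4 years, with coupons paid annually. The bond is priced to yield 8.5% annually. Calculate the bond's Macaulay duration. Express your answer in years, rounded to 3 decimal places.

Periodic yield y = 0.085. Discount each cash flow and weight by its year:
  t   CF        PV=CF/(1+0.085)^t    t·PV
  1     3,125.00     2,880.1843     2,880.1843
  2     3,125.00     2,654.5478     5,309.0955
  3     3,125.00     2,446.5878     7,339.7634
  4     3,125.00     2,254.9196     9,019.6786
  5     3,125.00     2,078.2669    10,391.3347
  6     3,125.00     1,915.4534    11,492.7204
  7     3,875.00     2,189.0896    15,323.6273
  8     3,875.00     2,017.5941    16,140.7529
  9     3,875.00     1,859.5337    16,735.8037
  10   53,875.00    23,828.1267   238,281.2674
  Σ                 44,124.3041   332,914.2282
Price P = Σ PV = 44,124.3041.
Macaulay duration = Σ(t·PV) / P = 332,914.2282 / 44,124.3041 = 7.54492 years.

7.545 years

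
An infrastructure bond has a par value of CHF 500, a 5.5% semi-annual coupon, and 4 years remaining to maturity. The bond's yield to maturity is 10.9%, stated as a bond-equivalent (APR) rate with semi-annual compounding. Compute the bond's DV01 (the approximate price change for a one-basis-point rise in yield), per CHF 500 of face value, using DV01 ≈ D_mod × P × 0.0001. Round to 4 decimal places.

CHF 0.1415

Periodic yield y = 0.0545.
  t   CF        PV=CF/(1+0.0545)^t    t·PV
  1        13.75        13.0394        13.0394
  2        13.75        12.3654        24.7309
  3        13.75        11.7264        35.1791
  4        13.75        11.1203        44.4812
  5        13.75        10.5456        52.7278
  6        13.75        10.0005        60.0032
  7        13.75         9.4837        66.3857
  8       513.75       336.0309     2,688.2469
  Σ                    414.3121     2,984.7941
P = 414.3121; D_Mac = 7.20422 half-year periods = 3.60211 yrs; D_mod = 3.41594 yrs.
DV01 ≈ 3.41594 × 414.3121 × 0.0001 = 0.141527.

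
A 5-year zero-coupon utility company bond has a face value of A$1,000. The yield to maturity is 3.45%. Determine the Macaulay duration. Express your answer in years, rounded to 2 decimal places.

A zero-coupon bond has a single cash flow at maturity, so its Macaulay duration equals its maturity: 5 years.

5.00 years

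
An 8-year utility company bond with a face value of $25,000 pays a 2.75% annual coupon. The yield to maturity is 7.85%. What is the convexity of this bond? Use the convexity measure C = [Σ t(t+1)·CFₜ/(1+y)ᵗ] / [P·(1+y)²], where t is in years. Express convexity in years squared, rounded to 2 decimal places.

53.01

With y = 0.0785:
  t   CF        PV=CF/(1+0.0785)^t    t·PV        t(t+1)·PV
  1       687.50       637.4594       637.4594       1,274.9189
  2       687.50       591.0611     1,182.1223       3,546.3668
  3       687.50       548.0400     1,644.1200       6,576.4799
  4       687.50       508.1502     2,032.6008      10,163.0041
  5       687.50       471.1638     2,355.8192      14,134.9153
  6       687.50       436.8696     2,621.2175      18,348.5224
  7       687.50       405.0715     2,835.5003      22,684.0023
  8    25,687.50    14,033.3270   112,266.6156   1,010,399.5407
  Σ                 17,631.1426   125,575.4551   1,087,127.7505
P = 17,631.1426.
Convexity = Σ t(t+1)·PV / [P·(1+y)²] = 1,087,127.7505 / (17,631.1426 × 1.163162) = 53.01025.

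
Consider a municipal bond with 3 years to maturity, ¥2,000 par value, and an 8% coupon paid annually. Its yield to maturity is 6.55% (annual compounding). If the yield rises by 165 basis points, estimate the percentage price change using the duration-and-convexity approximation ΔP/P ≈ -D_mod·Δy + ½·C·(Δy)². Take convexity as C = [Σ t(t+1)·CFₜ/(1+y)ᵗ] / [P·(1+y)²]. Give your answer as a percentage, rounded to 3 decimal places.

-4.186%

With y = 0.0655:
  t   CF        PV=CF/(1+0.0655)^t    t·PV        t(t+1)·PV
  1       160.00       150.1642       150.1642         300.3285
  2       160.00       140.9331       281.8662         845.5987
  3     2,160.00     1,785.6379     5,356.9136      21,427.6545
  Σ                  2,076.7352     5,788.9441      22,573.5817
P = 2,076.7352; D_Mac = 2.78752 yrs; D_mod = 2.61616 yrs; C = 9.57442.
Duration effect: -2.61616 × (+0.0165) = -0.043167
Convexity effect: 0.5 × 9.57442 × (0.0165)² = +0.0013033
ΔP/P ≈ -0.043167 + 0.0013033 = -0.041863 = -4.1863%.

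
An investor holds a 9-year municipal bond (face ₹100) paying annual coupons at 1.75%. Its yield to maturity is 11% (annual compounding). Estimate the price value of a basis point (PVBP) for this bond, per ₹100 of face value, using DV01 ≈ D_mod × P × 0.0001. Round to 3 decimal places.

Periodic yield y = 0.11.
  t   CF        PV=CF/(1+0.11)^t    t·PV
  1         1.75         1.5766         1.5766
  2         1.75         1.4203         2.8407
  3         1.75         1.2796         3.8388
  4         1.75         1.1528         4.6111
  5         1.75         1.0385         5.1927
  6         1.75         0.9356         5.6137
  7         1.75         0.8429         5.9003
  8         1.75         0.7594         6.0750
  9       101.75        39.7766       357.9894
  Σ                     48.7823       393.6382
P = 48.7823; D_Mac = 8.06928 yrs; D_mod = 7.26962 yrs.
DV01 ≈ 7.26962 × 48.7823 × 0.0001 = 0.035463.

₹0.035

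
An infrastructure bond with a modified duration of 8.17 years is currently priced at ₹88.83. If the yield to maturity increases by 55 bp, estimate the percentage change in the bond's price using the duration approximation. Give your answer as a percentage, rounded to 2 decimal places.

Duration approximation: ΔP/P ≈ -D_mod · Δy = -8.17 × (+0.0055) = -0.044935.
As a percentage: -4.4935%.

-4.49%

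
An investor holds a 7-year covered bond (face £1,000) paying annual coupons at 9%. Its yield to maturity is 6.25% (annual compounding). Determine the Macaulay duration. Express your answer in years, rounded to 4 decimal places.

5.5989 years

Periodic yield y = 0.0625. Discount each cash flow and weight by its year:
  t   CF        PV=CF/(1+0.0625)^t    t·PV
  1        90.00        84.7059        84.7059
  2        90.00        79.7232       159.4464
  3        90.00        75.0336       225.1008
  4        90.00        70.6198       282.4794
  5        90.00        66.4657       332.3287
  6        90.00        62.5560       375.3359
  7     1,090.00       713.0565     4,991.3953
  Σ                  1,152.1607     6,450.7923
Price P = Σ PV = 1,152.1607.
Macaulay duration = Σ(t·PV) / P = 6,450.7923 / 1,152.1607 = 5.59887 years.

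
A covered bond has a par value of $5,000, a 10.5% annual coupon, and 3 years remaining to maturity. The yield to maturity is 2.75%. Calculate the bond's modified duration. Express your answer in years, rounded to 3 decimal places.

2.677 years

Periodic yield y = 0.0275. First find Macaulay duration:
  t   CF        PV=CF/(1+0.0275)^t    t·PV
  1       525.00       510.9489       510.9489
  2       525.00       497.2739       994.5477
  3     5,525.00     5,093.1538    15,279.4614
  Σ                  6,101.3766    16,784.9580
P = 6,101.3766; Macaulay duration = 16,784.9580 / 6,101.3766 = 2.75101 years.
Modified duration = D_Mac / (1 + y) = 2.75101 / 1.0275 = 2.67738 years.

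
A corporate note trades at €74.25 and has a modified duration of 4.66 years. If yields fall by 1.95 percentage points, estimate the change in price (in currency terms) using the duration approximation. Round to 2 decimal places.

+€6.75

Duration approximation: ΔP/P ≈ -D_mod · Δy = -4.66 × (-0.0195) = +0.090870.
ΔP ≈ 74.25 × (+0.090870) = +6.7470975.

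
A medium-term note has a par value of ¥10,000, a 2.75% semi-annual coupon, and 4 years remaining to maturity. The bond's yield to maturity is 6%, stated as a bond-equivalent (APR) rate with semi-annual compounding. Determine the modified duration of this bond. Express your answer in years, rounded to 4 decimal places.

3.6902 years

Periodic yield y = 0.03. First find Macaulay duration:
  t   CF        PV=CF/(1+0.03)^t    t·PV
  1       137.50       133.4951       133.4951
  2       137.50       129.6069       259.2139
  3       137.50       125.8320       377.4959
  4       137.50       122.1670       488.6679
  5       137.50       118.6087       593.0435
  6       137.50       115.1541       690.9245
  7       137.50       111.8001       782.6006
  8    10,137.50     8,002.6361    64,021.0889
  Σ                  8,859.3000    67,346.5304
P = 8,859.3000; Macaulay duration = 67,346.5304 / 8,859.3000 = 7.60179 half-year periods = 3.80089 years.
Modified duration = D_Mac / (1 + y) = 3.80089 / 1.03 = 3.69019 years.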